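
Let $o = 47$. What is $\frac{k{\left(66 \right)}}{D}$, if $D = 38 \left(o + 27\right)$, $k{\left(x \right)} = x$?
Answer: $\frac{33}{1406} \approx 0.023471$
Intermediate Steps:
$D = 2812$ ($D = 38 \left(47 + 27\right) = 38 \cdot 74 = 2812$)
$\frac{k{\left(66 \right)}}{D} = \frac{66}{2812} = 66 \cdot \frac{1}{2812} = \frac{33}{1406}$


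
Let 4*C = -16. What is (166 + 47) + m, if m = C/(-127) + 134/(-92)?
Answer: 1236021/5842 ≈ 211.57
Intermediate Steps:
C = -4 (C = (¼)*(-16) = -4)
m = -8325/5842 (m = -4/(-127) + 134/(-92) = -4*(-1/127) + 134*(-1/92) = 4/127 - 67/46 = -8325/5842 ≈ -1.4250)
(166 + 47) + m = (166 + 47) - 8325/5842 = 213 - 8325/5842 = 1236021/5842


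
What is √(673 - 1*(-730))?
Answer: √1403 ≈ 37.457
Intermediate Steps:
√(673 - 1*(-730)) = √(673 + 730) = √1403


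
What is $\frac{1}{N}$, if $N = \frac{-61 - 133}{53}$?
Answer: $- \frac{53}{194} \approx -0.2732$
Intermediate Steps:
$N = - \frac{194}{53}$ ($N = \frac{1}{53} \left(-194\right) = - \frac{194}{53} \approx -3.6604$)
$\frac{1}{N} = \frac{1}{- \frac{194}{53}} = - \frac{53}{194}$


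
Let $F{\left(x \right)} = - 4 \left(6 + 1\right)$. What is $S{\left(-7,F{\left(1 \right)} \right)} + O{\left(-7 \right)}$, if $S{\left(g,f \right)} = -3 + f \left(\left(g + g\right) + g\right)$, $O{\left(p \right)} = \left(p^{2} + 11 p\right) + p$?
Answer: $550$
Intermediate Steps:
$O{\left(p \right)} = p^{2} + 12 p$
$F{\left(x \right)} = -28$ ($F{\left(x \right)} = \left(-4\right) 7 = -28$)
$S{\left(g,f \right)} = -3 + 3 f g$ ($S{\left(g,f \right)} = -3 + f \left(2 g + g\right) = -3 + f 3 g = -3 + 3 f g$)
$S{\left(-7,F{\left(1 \right)} \right)} + O{\left(-7 \right)} = \left(-3 + 3 \left(-28\right) \left(-7\right)\right) - 7 \left(12 - 7\right) = \left(-3 + 588\right) - 35 = 585 - 35 = 550$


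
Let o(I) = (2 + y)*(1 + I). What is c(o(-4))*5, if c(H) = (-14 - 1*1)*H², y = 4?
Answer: -24300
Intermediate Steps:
o(I) = 6 + 6*I (o(I) = (2 + 4)*(1 + I) = 6*(1 + I) = 6 + 6*I)
c(H) = -15*H² (c(H) = (-14 - 1)*H² = -15*H²)
c(o(-4))*5 = -15*(6 + 6*(-4))²*5 = -15*(6 - 24)²*5 = -15*(-18)²*5 = -15*324*5 = -4860*5 = -24300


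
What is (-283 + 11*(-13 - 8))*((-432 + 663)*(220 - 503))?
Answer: 33601722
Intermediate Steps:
(-283 + 11*(-13 - 8))*((-432 + 663)*(220 - 503)) = (-283 + 11*(-21))*(231*(-283)) = (-283 - 231)*(-65373) = -514*(-65373) = 33601722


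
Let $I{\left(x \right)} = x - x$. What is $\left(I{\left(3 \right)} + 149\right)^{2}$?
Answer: $22201$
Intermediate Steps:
$I{\left(x \right)} = 0$
$\left(I{\left(3 \right)} + 149\right)^{2} = \left(0 + 149\right)^{2} = 149^{2} = 22201$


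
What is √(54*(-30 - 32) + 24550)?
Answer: √21202 ≈ 145.61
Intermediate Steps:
√(54*(-30 - 32) + 24550) = √(54*(-62) + 24550) = √(-3348 + 24550) = √21202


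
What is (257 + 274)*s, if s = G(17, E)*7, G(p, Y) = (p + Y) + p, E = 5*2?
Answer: 163548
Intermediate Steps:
E = 10
G(p, Y) = Y + 2*p (G(p, Y) = (Y + p) + p = Y + 2*p)
s = 308 (s = (10 + 2*17)*7 = (10 + 34)*7 = 44*7 = 308)
(257 + 274)*s = (257 + 274)*308 = 531*308 = 163548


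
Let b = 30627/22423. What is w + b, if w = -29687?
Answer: -665640974/22423 ≈ -29686.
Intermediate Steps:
b = 30627/22423 (b = 30627*(1/22423) = 30627/22423 ≈ 1.3659)
w + b = -29687 + 30627/22423 = -665640974/22423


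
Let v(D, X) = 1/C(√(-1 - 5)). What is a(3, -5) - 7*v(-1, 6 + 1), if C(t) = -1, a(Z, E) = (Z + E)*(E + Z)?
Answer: 11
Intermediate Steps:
a(Z, E) = (E + Z)² (a(Z, E) = (E + Z)*(E + Z) = (E + Z)²)
v(D, X) = -1 (v(D, X) = 1/(-1) = -1)
a(3, -5) - 7*v(-1, 6 + 1) = (-5 + 3)² - 7*(-1) = (-2)² + 7 = 4 + 7 = 11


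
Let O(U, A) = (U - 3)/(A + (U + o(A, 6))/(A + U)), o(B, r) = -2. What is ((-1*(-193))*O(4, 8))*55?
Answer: 63690/49 ≈ 1299.8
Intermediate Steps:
O(U, A) = (-3 + U)/(A + (-2 + U)/(A + U)) (O(U, A) = (U - 3)/(A + (U - 2)/(A + U)) = (-3 + U)/(A + (-2 + U)/(A + U)))
((-1*(-193))*O(4, 8))*55 = ((-1*(-193))*((4² - 3*8 - 3*4 + 8*4)/(-2 + 4 + 8² + 8*4)))*55 = (193*((16 - 24 - 12 + 32)/(-2 + 4 + 64 + 32)))*55 = (193*(12/98))*55 = (193*((1/98)*12))*55 = (193*(6/49))*55 = (1158/49)*55 = 63690/49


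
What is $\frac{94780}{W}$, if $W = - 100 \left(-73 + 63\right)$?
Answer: $\frac{4739}{50} \approx 94.78$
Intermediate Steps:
$W = 1000$ ($W = \left(-100\right) \left(-10\right) = 1000$)
$\frac{94780}{W} = \frac{94780}{1000} = 94780 \cdot \frac{1}{1000} = \frac{4739}{50}$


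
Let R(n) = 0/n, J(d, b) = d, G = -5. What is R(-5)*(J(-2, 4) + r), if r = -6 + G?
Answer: 0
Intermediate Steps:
r = -11 (r = -6 - 5 = -11)
R(n) = 0
R(-5)*(J(-2, 4) + r) = 0*(-2 - 11) = 0*(-13) = 0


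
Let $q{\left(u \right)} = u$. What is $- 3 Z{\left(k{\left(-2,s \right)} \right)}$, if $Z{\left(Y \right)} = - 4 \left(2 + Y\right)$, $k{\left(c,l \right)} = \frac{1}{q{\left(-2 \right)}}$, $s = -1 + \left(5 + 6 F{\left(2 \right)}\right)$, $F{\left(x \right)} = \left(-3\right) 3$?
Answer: $18$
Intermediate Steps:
$F{\left(x \right)} = -9$
$s = -50$ ($s = -1 + \left(5 + 6 \left(-9\right)\right) = -1 + \left(5 - 54\right) = -1 - 49 = -50$)
$k{\left(c,l \right)} = - \frac{1}{2}$ ($k{\left(c,l \right)} = \frac{1}{-2} = - \frac{1}{2}$)
$Z{\left(Y \right)} = -8 - 4 Y$
$- 3 Z{\left(k{\left(-2,s \right)} \right)} = - 3 \left(-8 - -2\right) = - 3 \left(-8 + 2\right) = \left(-3\right) \left(-6\right) = 18$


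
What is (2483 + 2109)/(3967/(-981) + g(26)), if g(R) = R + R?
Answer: 4504752/47045 ≈ 95.754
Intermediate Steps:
g(R) = 2*R
(2483 + 2109)/(3967/(-981) + g(26)) = (2483 + 2109)/(3967/(-981) + 2*26) = 4592/(3967*(-1/981) + 52) = 4592/(-3967/981 + 52) = 4592/(47045/981) = 4592*(981/47045) = 4504752/47045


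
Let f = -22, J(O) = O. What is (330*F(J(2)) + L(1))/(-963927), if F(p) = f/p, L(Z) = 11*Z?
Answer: 3619/963927 ≈ 0.0037544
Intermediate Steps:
F(p) = -22/p
(330*F(J(2)) + L(1))/(-963927) = (330*(-22/2) + 11*1)/(-963927) = (330*(-22*1/2) + 11)*(-1/963927) = (330*(-11) + 11)*(-1/963927) = (-3630 + 11)*(-1/963927) = -3619*(-1/963927) = 3619/963927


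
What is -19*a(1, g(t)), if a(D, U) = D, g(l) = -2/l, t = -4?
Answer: -19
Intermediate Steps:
-19*a(1, g(t)) = -19*1 = -19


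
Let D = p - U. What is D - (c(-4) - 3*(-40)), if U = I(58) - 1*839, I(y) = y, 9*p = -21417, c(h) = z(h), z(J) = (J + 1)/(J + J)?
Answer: -41257/24 ≈ -1719.0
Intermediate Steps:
z(J) = (1 + J)/(2*J) (z(J) = (1 + J)/((2*J)) = (1 + J)*(1/(2*J)) = (1 + J)/(2*J))
c(h) = (1 + h)/(2*h)
p = -7139/3 (p = (⅑)*(-21417) = -7139/3 ≈ -2379.7)
U = -781 (U = 58 - 1*839 = 58 - 839 = -781)
D = -4796/3 (D = -7139/3 - 1*(-781) = -7139/3 + 781 = -4796/3 ≈ -1598.7)
D - (c(-4) - 3*(-40)) = -4796/3 - ((½)*(1 - 4)/(-4) - 3*(-40)) = -4796/3 - ((½)*(-¼)*(-3) + 120) = -4796/3 - (3/8 + 120) = -4796/3 - 1*963/8 = -4796/3 - 963/8 = -41257/24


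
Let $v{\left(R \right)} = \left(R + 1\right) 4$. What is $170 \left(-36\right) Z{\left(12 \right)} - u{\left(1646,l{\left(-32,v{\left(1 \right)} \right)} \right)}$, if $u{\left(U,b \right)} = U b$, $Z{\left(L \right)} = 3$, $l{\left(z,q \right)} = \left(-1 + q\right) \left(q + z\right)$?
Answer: $258168$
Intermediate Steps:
$v{\left(R \right)} = 4 + 4 R$ ($v{\left(R \right)} = \left(1 + R\right) 4 = 4 + 4 R$)
$170 \left(-36\right) Z{\left(12 \right)} - u{\left(1646,l{\left(-32,v{\left(1 \right)} \right)} \right)} = 170 \left(-36\right) 3 - 1646 \left(\left(4 + 4 \cdot 1\right)^{2} - \left(4 + 4 \cdot 1\right) - -32 + \left(4 + 4 \cdot 1\right) \left(-32\right)\right) = \left(-6120\right) 3 - 1646 \left(\left(4 + 4\right)^{2} - \left(4 + 4\right) + 32 + \left(4 + 4\right) \left(-32\right)\right) = -18360 - 1646 \left(8^{2} - 8 + 32 + 8 \left(-32\right)\right) = -18360 - 1646 \left(64 - 8 + 32 - 256\right) = -18360 - 1646 \left(-168\right) = -18360 - -276528 = -18360 + 276528 = 258168$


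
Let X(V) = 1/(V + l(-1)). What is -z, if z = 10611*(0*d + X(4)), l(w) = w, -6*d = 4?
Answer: -3537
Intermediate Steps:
d = -⅔ (d = -⅙*4 = -⅔ ≈ -0.66667)
X(V) = 1/(-1 + V) (X(V) = 1/(V - 1) = 1/(-1 + V))
z = 3537 (z = 10611*(0*(-⅔) + 1/(-1 + 4)) = 10611*(0 + 1/3) = 10611*(0 + ⅓) = 10611*(⅓) = 3537)
-z = -1*3537 = -3537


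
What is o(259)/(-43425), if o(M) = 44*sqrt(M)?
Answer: -44*sqrt(259)/43425 ≈ -0.016307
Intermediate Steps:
o(259)/(-43425) = (44*sqrt(259))/(-43425) = (44*sqrt(259))*(-1/43425) = -44*sqrt(259)/43425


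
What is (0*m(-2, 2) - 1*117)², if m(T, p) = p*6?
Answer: 13689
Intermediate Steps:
m(T, p) = 6*p
(0*m(-2, 2) - 1*117)² = (0*(6*2) - 1*117)² = (0*12 - 117)² = (0 - 117)² = (-117)² = 13689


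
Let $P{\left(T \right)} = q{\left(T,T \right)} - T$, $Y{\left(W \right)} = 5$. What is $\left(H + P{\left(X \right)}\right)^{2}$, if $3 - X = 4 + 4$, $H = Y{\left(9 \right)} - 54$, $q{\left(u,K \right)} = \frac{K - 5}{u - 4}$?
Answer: $\frac{148996}{81} \approx 1839.5$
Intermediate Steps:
$q{\left(u,K \right)} = \frac{-5 + K}{-4 + u}$
$H = -49$ ($H = 5 - 54 = -49$)
$X = -5$ ($X = 3 - \left(4 + 4\right) = 3 - 8 = -5$)
$P{\left(T \right)} = - T + \frac{-5 + T}{-4 + T}$ ($P{\left(T \right)} = \frac{-5 + T}{-4 + T} - T = - T + \frac{-5 + T}{-4 + T}$)
$\left(H + P{\left(X \right)}\right)^{2} = \left(-49 + \frac{-5 - 5 - - 5 \left(-4 - 5\right)}{-4 - 5}\right)^{2} = \left(-49 + \frac{-5 - 5 - \left(-5\right) \left(-9\right)}{-9}\right)^{2} = \left(-49 - \frac{-5 - 5 - 45}{9}\right)^{2} = \left(-49 - - \frac{55}{9}\right)^{2} = \left(-49 + \frac{55}{9}\right)^{2} = \left(- \frac{386}{9}\right)^{2} = \frac{148996}{81}$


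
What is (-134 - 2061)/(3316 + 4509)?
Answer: -439/1565 ≈ -0.28051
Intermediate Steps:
(-134 - 2061)/(3316 + 4509) = -2195/7825 = -2195*1/7825 = -439/1565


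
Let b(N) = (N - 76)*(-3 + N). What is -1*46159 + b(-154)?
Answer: -10049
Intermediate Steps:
b(N) = (-76 + N)*(-3 + N)
-1*46159 + b(-154) = -1*46159 + (228 + (-154)**2 - 79*(-154)) = -46159 + (228 + 23716 + 12166) = -46159 + 36110 = -10049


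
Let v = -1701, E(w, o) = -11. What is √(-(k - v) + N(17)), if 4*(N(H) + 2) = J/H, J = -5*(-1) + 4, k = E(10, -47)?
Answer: 3*I*√217311/34 ≈ 41.132*I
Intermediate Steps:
k = -11
J = 9 (J = 5 + 4 = 9)
N(H) = -2 + 9/(4*H) (N(H) = -2 + (9/H)/4 = -2 + 9/(4*H))
√(-(k - v) + N(17)) = √(-(-11 - 1*(-1701)) + (-2 + (9/4)/17)) = √(-(-11 + 1701) + (-2 + (9/4)*(1/17))) = √(-1*1690 + (-2 + 9/68)) = √(-1690 - 127/68) = √(-115047/68) = 3*I*√217311/34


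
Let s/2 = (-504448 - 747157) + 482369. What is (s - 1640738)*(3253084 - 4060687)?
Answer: 2567539533630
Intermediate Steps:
s = -1538472 (s = 2*((-504448 - 747157) + 482369) = 2*(-1251605 + 482369) = 2*(-769236) = -1538472)
(s - 1640738)*(3253084 - 4060687) = (-1538472 - 1640738)*(3253084 - 4060687) = -3179210*(-807603) = 2567539533630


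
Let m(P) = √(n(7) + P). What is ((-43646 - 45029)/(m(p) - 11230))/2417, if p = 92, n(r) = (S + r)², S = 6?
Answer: 995820250/304814248463 + 266025*√29/304814248463 ≈ 0.0032717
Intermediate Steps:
n(r) = (6 + r)²
m(P) = √(169 + P) (m(P) = √((6 + 7)² + P) = √(13² + P) = √(169 + P))
((-43646 - 45029)/(m(p) - 11230))/2417 = ((-43646 - 45029)/(√(169 + 92) - 11230))/2417 = -88675/(√261 - 11230)*(1/2417) = -88675/(3*√29 - 11230)*(1/2417) = -88675/(-11230 + 3*√29)*(1/2417) = -88675/(2417*(-11230 + 3*√29))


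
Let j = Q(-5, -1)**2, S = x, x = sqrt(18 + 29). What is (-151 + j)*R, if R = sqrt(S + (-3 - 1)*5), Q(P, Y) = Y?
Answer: -150*I*sqrt(20 - sqrt(47)) ≈ -543.83*I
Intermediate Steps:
x = sqrt(47) ≈ 6.8557
S = sqrt(47) ≈ 6.8557
j = 1 (j = (-1)**2 = 1)
R = sqrt(-20 + sqrt(47)) (R = sqrt(sqrt(47) + (-3 - 1)*5) = sqrt(sqrt(47) - 4*5) = sqrt(sqrt(47) - 20) = sqrt(-20 + sqrt(47)) ≈ 3.6255*I)
(-151 + j)*R = (-151 + 1)*sqrt(-20 + sqrt(47)) = -150*sqrt(-20 + sqrt(47))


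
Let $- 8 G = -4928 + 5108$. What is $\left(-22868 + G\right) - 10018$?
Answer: $- \frac{65817}{2} \approx -32909.0$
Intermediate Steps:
$G = - \frac{45}{2}$ ($G = - \frac{-4928 + 5108}{8} = \left(- \frac{1}{8}\right) 180 = - \frac{45}{2} \approx -22.5$)
$\left(-22868 + G\right) - 10018 = \left(-22868 - \frac{45}{2}\right) - 10018 = - \frac{45781}{2} - 10018 = - \frac{65817}{2}$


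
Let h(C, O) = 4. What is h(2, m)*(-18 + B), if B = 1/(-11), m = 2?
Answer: -796/11 ≈ -72.364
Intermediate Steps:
B = -1/11 ≈ -0.090909
h(2, m)*(-18 + B) = 4*(-18 - 1/11) = 4*(-199/11) = -796/11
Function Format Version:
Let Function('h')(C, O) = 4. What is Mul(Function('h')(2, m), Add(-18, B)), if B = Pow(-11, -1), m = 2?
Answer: Rational(-796, 11) ≈ -72.364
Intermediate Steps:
B = Rational(-1, 11) ≈ -0.090909
Mul(Function('h')(2, m), Add(-18, B)) = Mul(4, Add(-18, Rational(-1, 11))) = Mul(4, Rational(-199, 11)) = Rational(-796, 11)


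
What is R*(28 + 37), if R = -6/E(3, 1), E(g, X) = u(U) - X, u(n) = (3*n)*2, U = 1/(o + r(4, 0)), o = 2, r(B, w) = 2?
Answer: -780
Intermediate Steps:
U = 1/4 (U = 1/(2 + 2) = 1/4 ≈ 0.25000)
u(n) = 6*n
E(g, X) = 3/2 - X (E(g, X) = 6*(1/4) - X = 3/2 - X)
R = -12 (R = -6/(3/2 - 1*1) = -6/(3/2 - 1) = -6/1/2 = -6*2 = -12)
R*(28 + 37) = -12*(28 + 37) = -12*65 = -780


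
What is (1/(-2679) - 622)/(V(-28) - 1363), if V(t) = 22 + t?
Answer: 1666339/3667551 ≈ 0.45435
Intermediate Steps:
(1/(-2679) - 622)/(V(-28) - 1363) = (1/(-2679) - 622)/((22 - 28) - 1363) = (-1/2679 - 622)/(-6 - 1363) = -1666339/2679/(-1369) = -1666339/2679*(-1/1369) = 1666339/3667551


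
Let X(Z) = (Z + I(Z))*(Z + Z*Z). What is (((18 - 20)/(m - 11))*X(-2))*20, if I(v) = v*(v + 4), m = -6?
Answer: -480/17 ≈ -28.235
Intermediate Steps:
I(v) = v*(4 + v)
X(Z) = (Z + Z²)*(Z + Z*(4 + Z)) (X(Z) = (Z + Z*(4 + Z))*(Z + Z*Z) = (Z + Z*(4 + Z))*(Z + Z²) = (Z + Z²)*(Z + Z*(4 + Z)))
(((18 - 20)/(m - 11))*X(-2))*20 = (((18 - 20)/(-6 - 11))*((-2)²*(5 + (-2)² + 6*(-2))))*20 = ((-2/(-17))*(4*(5 + 4 - 12)))*20 = ((-2*(-1/17))*(4*(-3)))*20 = ((2/17)*(-12))*20 = -24/17*20 = -480/17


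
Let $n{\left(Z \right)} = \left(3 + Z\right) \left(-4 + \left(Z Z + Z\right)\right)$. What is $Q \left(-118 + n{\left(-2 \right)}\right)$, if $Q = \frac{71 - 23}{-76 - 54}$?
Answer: $\frac{576}{13} \approx 44.308$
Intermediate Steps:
$n{\left(Z \right)} = \left(3 + Z\right) \left(-4 + Z + Z^{2}\right)$ ($n{\left(Z \right)} = \left(3 + Z\right) \left(-4 + \left(Z^{2} + Z\right)\right) = \left(3 + Z\right) \left(-4 + \left(Z + Z^{2}\right)\right) = \left(3 + Z\right) \left(-4 + Z + Z^{2}\right)$)
$Q = - \frac{24}{65}$ ($Q = \frac{48}{-130} = 48 \left(- \frac{1}{130}\right) = - \frac{24}{65} \approx -0.36923$)
$Q \left(-118 + n{\left(-2 \right)}\right) = - \frac{24 \left(-118 + \left(-12 + \left(-2\right)^{3} - -2 + 4 \left(-2\right)^{2}\right)\right)}{65} = - \frac{24 \left(-118 + \left(-12 - 8 + 2 + 4 \cdot 4\right)\right)}{65} = - \frac{24 \left(-118 + \left(-12 - 8 + 2 + 16\right)\right)}{65} = - \frac{24 \left(-118 - 2\right)}{65} = \left(- \frac{24}{65}\right) \left(-120\right) = \frac{576}{13}$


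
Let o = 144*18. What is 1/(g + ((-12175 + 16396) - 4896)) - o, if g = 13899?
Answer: -34276607/13224 ≈ -2592.0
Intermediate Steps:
o = 2592
1/(g + ((-12175 + 16396) - 4896)) - o = 1/(13899 + ((-12175 + 16396) - 4896)) - 1*2592 = 1/(13899 + (4221 - 4896)) - 2592 = 1/(13899 - 675) - 2592 = 1/13224 - 2592 = -34276607/13224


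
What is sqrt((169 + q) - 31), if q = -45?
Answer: sqrt(93) ≈ 9.6436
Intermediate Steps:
sqrt((169 + q) - 31) = sqrt((169 - 45) - 31) = sqrt(124 - 31) = sqrt(93)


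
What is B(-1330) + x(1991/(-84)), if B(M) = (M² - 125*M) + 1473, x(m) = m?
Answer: 162674341/84 ≈ 1.9366e+6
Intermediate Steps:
B(M) = 1473 + M² - 125*M
B(-1330) + x(1991/(-84)) = (1473 + (-1330)² - 125*(-1330)) + 1991/(-84) = (1473 + 1768900 + 166250) + 1991*(-1/84) = 1936623 - 1991/84 = 162674341/84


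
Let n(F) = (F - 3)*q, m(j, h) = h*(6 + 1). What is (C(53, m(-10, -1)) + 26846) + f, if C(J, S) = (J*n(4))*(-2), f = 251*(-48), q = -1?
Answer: 14904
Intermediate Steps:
f = -12048
m(j, h) = 7*h (m(j, h) = h*7 = 7*h)
n(F) = 3 - F (n(F) = (F - 3)*(-1) = (-3 + F)*(-1) = 3 - F)
C(J, S) = 2*J (C(J, S) = (J*(3 - 1*4))*(-2) = (J*(3 - 4))*(-2) = (J*(-1))*(-2) = -J*(-2) = 2*J)
(C(53, m(-10, -1)) + 26846) + f = (2*53 + 26846) - 12048 = (106 + 26846) - 12048 = 26952 - 12048 = 14904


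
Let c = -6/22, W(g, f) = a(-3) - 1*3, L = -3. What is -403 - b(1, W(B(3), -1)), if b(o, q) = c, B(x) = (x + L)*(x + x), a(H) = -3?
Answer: -4430/11 ≈ -402.73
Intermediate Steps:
B(x) = 2*x*(-3 + x) (B(x) = (x - 3)*(x + x) = (-3 + x)*(2*x) = 2*x*(-3 + x))
W(g, f) = -6 (W(g, f) = -3 - 1*3 = -3 - 3 = -6)
c = -3/11 (c = -6*1/22 = -3/11 ≈ -0.27273)
b(o, q) = -3/11
-403 - b(1, W(B(3), -1)) = -403 - 1*(-3/11) = -403 + 3/11 = -4430/11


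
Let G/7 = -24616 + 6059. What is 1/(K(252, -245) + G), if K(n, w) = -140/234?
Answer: -117/15198253 ≈ -7.6983e-6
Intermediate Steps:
K(n, w) = -70/117 (K(n, w) = -140*1/234 = -70/117)
G = -129899 (G = 7*(-24616 + 6059) = 7*(-18557) = -129899)
1/(K(252, -245) + G) = 1/(-70/117 - 129899) = 1/(-15198253/117) = -117/15198253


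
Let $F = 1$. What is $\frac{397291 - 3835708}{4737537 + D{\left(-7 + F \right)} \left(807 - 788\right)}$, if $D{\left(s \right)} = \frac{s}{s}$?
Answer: $- \frac{3438417}{4737556} \approx -0.72578$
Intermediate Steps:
$D{\left(s \right)} = 1$
$\frac{397291 - 3835708}{4737537 + D{\left(-7 + F \right)} \left(807 - 788\right)} = \frac{397291 - 3835708}{4737537 + 1 \left(807 - 788\right)} = - \frac{3438417}{4737537 + 1 \cdot 19} = - \frac{3438417}{4737537 + 19} = - \frac{3438417}{4737556}$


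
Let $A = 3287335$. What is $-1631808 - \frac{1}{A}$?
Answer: $- \frac{5364299551681}{3287335} \approx -1.6318 \cdot 10^{6}$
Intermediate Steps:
$-1631808 - \frac{1}{A} = -1631808 - \frac{1}{3287335} = - \frac{5364299551681}{3287335}$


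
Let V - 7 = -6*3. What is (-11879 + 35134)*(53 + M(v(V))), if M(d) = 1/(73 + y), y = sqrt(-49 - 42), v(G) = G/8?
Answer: 1336385783/1084 - 4651*I*sqrt(91)/1084 ≈ 1.2328e+6 - 40.93*I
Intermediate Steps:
V = -11 (V = 7 - 6*3 = 7 - 3*6 = 7 - 18 = -11)
v(G) = G/8 (v(G) = G*(1/8) = G/8)
y = I*sqrt(91) (y = sqrt(-91) = I*sqrt(91) ≈ 9.5394*I)
M(d) = 1/(73 + I*sqrt(91))
(-11879 + 35134)*(53 + M(v(V))) = (-11879 + 35134)*(53 + (73/5420 - I*sqrt(91)/5420)) = 23255*(287333/5420 - I*sqrt(91)/5420) = 1336385783/1084 - 4651*I*sqrt(91)/1084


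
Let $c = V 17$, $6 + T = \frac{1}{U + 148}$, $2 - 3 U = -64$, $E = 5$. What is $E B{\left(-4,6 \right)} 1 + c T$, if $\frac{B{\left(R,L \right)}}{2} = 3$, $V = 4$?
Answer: $- \frac{1888}{5} \approx -377.6$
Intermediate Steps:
$U = 22$ ($U = \frac{2}{3} - - \frac{64}{3} = \frac{2}{3} + \frac{64}{3} = 22$)
$B{\left(R,L \right)} = 6$ ($B{\left(R,L \right)} = 2 \cdot 3 = 6$)
$T = - \frac{1019}{170}$ ($T = -6 + \frac{1}{22 + 148} = -6 + \frac{1}{170} = - \frac{1019}{170} \approx -5.9941$)
$c = 68$ ($c = 4 \cdot 17 = 68$)
$E B{\left(-4,6 \right)} 1 + c T = 5 \cdot 6 \cdot 1 + 68 \left(- \frac{1019}{170}\right) = 30 \cdot 1 - \frac{2038}{5} = 30 - \frac{2038}{5} = - \frac{1888}{5}$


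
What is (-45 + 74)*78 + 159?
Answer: 2421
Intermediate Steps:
(-45 + 74)*78 + 159 = 29*78 + 159 = 2262 + 159 = 2421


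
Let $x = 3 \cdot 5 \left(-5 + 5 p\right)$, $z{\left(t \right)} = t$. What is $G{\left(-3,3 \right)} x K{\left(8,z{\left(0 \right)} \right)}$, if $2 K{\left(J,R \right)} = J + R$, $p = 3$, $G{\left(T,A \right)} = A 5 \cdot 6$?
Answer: $54000$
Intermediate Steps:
$G{\left(T,A \right)} = 30 A$ ($G{\left(T,A \right)} = 5 A 6 = 30 A$)
$K{\left(J,R \right)} = \frac{J}{2} + \frac{R}{2}$ ($K{\left(J,R \right)} = \frac{J + R}{2} = \frac{J}{2} + \frac{R}{2}$)
$x = 150$ ($x = 3 \cdot 5 \left(-5 + 5 \cdot 3\right) = 15 \left(-5 + 15\right) = 15 \cdot 10 = 150$)
$G{\left(-3,3 \right)} x K{\left(8,z{\left(0 \right)} \right)} = 30 \cdot 3 \cdot 150 \left(\frac{1}{2} \cdot 8 + \frac{1}{2} \cdot 0\right) = 90 \cdot 150 \left(4 + 0\right) = 13500 \cdot 4 = 54000$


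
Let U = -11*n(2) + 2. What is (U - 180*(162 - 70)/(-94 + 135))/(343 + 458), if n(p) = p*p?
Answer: -6094/10947 ≈ -0.55668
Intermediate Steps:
n(p) = p²
U = -42 (U = -11*2² + 2 = -11*4 + 2 = -44 + 2 = -42)
(U - 180*(162 - 70)/(-94 + 135))/(343 + 458) = (-42 - 180*(162 - 70)/(-94 + 135))/(343 + 458) = (-42 - 180/(41/92))/801 = (-42 - 180/(41*(1/92)))*(1/801) = (-42 - 180/41/92)*(1/801) = (-42 - 180*92/41)*(1/801) = (-42 - 16560/41)*(1/801) = -18282/41*1/801 = -6094/10947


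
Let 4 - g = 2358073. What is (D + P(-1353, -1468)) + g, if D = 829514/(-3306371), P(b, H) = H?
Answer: -7801505539741/3306371 ≈ -2.3595e+6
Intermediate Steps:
D = -829514/3306371 (D = 829514*(-1/3306371) = -829514/3306371 ≈ -0.25088)
g = -2358069 (g = 4 - 1*2358073 = 4 - 2358073 = -2358069)
(D + P(-1353, -1468)) + g = (-829514/3306371 - 1468) - 2358069 = -4854582142/3306371 - 2358069 = -7801505539741/3306371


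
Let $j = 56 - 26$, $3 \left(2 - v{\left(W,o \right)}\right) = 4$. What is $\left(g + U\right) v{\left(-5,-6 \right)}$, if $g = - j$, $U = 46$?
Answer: $\frac{32}{3} \approx 10.667$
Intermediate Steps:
$v{\left(W,o \right)} = \frac{2}{3}$ ($v{\left(W,o \right)} = 2 - \frac{4}{3} = \frac{2}{3}$)
$j = 30$
$g = -30$ ($g = \left(-1\right) 30 = -30$)
$\left(g + U\right) v{\left(-5,-6 \right)} = \left(-30 + 46\right) \frac{2}{3} = 16 \cdot \frac{2}{3} = \frac{32}{3}$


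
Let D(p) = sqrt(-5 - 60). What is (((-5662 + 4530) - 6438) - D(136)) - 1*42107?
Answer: -49677 - I*sqrt(65) ≈ -49677.0 - 8.0623*I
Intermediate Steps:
D(p) = I*sqrt(65) (D(p) = sqrt(-65) = I*sqrt(65))
(((-5662 + 4530) - 6438) - D(136)) - 1*42107 = (((-5662 + 4530) - 6438) - I*sqrt(65)) - 1*42107 = ((-1132 - 6438) - I*sqrt(65)) - 42107 = (-7570 - I*sqrt(65)) - 42107 = -49677 - I*sqrt(65)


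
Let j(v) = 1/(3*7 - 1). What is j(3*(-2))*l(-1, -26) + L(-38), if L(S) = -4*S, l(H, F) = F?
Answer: 1507/10 ≈ 150.70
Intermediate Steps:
j(v) = 1/20 (j(v) = 1/(21 - 1) = 1/20)
j(3*(-2))*l(-1, -26) + L(-38) = (1/20)*(-26) - 4*(-38) = -13/10 + 152 = 1507/10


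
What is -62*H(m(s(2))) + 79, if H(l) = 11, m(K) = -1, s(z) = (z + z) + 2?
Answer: -603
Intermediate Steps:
s(z) = 2 + 2*z (s(z) = 2*z + 2 = 2 + 2*z)
-62*H(m(s(2))) + 79 = -62*11 + 79 = -682 + 79 = -603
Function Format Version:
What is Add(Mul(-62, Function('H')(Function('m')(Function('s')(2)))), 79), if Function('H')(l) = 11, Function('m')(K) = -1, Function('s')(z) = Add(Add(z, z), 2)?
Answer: -603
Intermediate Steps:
Function('s')(z) = Add(2, Mul(2, z)) (Function('s')(z) = Add(Mul(2, z), 2) = Add(2, Mul(2, z)))
Add(Mul(-62, Function('H')(Function('m')(Function('s')(2)))), 79) = Add(Mul(-62, 11), 79) = Add(-682, 79) = -603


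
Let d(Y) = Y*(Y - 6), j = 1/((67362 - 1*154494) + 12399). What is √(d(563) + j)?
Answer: √1751412410964066/74733 ≈ 559.99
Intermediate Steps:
j = -1/74733 (j = 1/((67362 - 154494) + 12399) = 1/(-87132 + 12399) = 1/(-74733) = -1/74733 ≈ -1.3381e-5)
d(Y) = Y*(-6 + Y)
√(d(563) + j) = √(563*(-6 + 563) - 1/74733) = √(563*557 - 1/74733) = √(313591 - 1/74733) = √(23435596202/74733) = √1751412410964066/74733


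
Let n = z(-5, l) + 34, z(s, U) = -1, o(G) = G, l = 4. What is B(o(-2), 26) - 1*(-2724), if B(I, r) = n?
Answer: 2757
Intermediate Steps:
n = 33 (n = -1 + 34 = 33)
B(I, r) = 33
B(o(-2), 26) - 1*(-2724) = 33 - 1*(-2724) = 33 + 2724 = 2757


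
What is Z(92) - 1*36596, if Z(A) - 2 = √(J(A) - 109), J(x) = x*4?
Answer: -36594 + √259 ≈ -36578.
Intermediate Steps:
J(x) = 4*x
Z(A) = 2 + √(-109 + 4*A) (Z(A) = 2 + √(4*A - 109) = 2 + √(-109 + 4*A))
Z(92) - 1*36596 = (2 + √(-109 + 4*92)) - 1*36596 = (2 + √(-109 + 368)) - 36596 = (2 + √259) - 36596 = -36594 + √259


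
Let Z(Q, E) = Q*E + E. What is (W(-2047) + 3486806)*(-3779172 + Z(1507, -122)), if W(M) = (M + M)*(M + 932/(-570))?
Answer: -13411556952035312/285 ≈ -4.7058e+13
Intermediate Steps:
Z(Q, E) = E + E*Q (Z(Q, E) = E*Q + E = E + E*Q)
W(M) = 2*M*(-466/285 + M) (W(M) = (2*M)*(M + 932*(-1/570)) = (2*M)*(M - 466/285) = (2*M)*(-466/285 + M) = 2*M*(-466/285 + M))
(W(-2047) + 3486806)*(-3779172 + Z(1507, -122)) = ((2/285)*(-2047)*(-466 + 285*(-2047)) + 3486806)*(-3779172 - 122*(1 + 1507)) = ((2/285)*(-2047)*(-466 - 583395) + 3486806)*(-3779172 - 122*1508) = ((2/285)*(-2047)*(-583861) + 3486806)*(-3779172 - 183976) = (2390326934/285 + 3486806)*(-3963148) = (3384066644/285)*(-3963148) = -13411556952035312/285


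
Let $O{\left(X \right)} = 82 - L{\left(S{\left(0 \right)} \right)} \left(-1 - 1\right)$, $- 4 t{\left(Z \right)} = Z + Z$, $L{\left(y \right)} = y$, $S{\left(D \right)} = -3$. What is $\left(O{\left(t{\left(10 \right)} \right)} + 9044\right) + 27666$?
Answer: $36786$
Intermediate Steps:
$t{\left(Z \right)} = - \frac{Z}{2}$ ($t{\left(Z \right)} = - \frac{Z + Z}{4} = - \frac{2 Z}{4} = - \frac{Z}{2}$)
$O{\left(X \right)} = 76$ ($O{\left(X \right)} = 82 - - 3 \left(-1 - 1\right) = 82 - \left(-3\right) \left(-2\right) = 82 - 6 = 76$)
$\left(O{\left(t{\left(10 \right)} \right)} + 9044\right) + 27666 = \left(76 + 9044\right) + 27666 = 9120 + 27666 = 36786$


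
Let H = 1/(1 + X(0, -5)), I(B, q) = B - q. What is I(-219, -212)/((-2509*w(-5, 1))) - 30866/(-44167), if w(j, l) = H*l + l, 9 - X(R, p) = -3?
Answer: 11958443/17048462 ≈ 0.70144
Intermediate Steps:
X(R, p) = 12 (X(R, p) = 9 - 1*(-3) = 9 + 3 = 12)
H = 1/13 (H = 1/(1 + 12) = 1/13 ≈ 0.076923)
w(j, l) = 14*l/13 (w(j, l) = l/13 + l = 14*l/13)
I(-219, -212)/((-2509*w(-5, 1))) - 30866/(-44167) = (-219 - 1*(-212))/((-2702)) - 30866/(-44167) = (-219 + 212)/((-2509*14/13)) - 30866*(-1/44167) = -7/(-2702) + 30866/44167 = -7*(-1/2702) + 30866/44167 = 1/386 + 30866/44167 = 11958443/17048462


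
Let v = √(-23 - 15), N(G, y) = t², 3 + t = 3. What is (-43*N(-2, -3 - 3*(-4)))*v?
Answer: 0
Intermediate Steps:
t = 0 (t = -3 + 3 = 0)
N(G, y) = 0 (N(G, y) = 0² = 0)
v = I*√38 (v = √(-38) = I*√38 ≈ 6.1644*I)
(-43*N(-2, -3 - 3*(-4)))*v = (-43*0)*(I*√38) = 0*(I*√38) = 0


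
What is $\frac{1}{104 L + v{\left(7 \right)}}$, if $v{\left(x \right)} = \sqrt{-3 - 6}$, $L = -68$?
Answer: $- \frac{7072}{50013193} - \frac{3 i}{50013193} \approx -0.0001414 - 5.9984 \cdot 10^{-8} i$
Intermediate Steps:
$v{\left(x \right)} = 3 i$ ($v{\left(x \right)} = \sqrt{-9} = 3 i$)
$\frac{1}{104 L + v{\left(7 \right)}} = \frac{1}{104 \left(-68\right) + 3 i} = \frac{1}{-7072 + 3 i} = \frac{-7072 - 3 i}{50013193}$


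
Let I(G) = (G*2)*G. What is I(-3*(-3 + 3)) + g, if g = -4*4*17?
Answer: -272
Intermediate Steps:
g = -272 (g = -16*17 = -272)
I(G) = 2*G² (I(G) = (2*G)*G = 2*G²)
I(-3*(-3 + 3)) + g = 2*(-3*(-3 + 3))² - 272 = 2*(-3*0)² - 272 = 2*0² - 272 = 2*0 - 272 = 0 - 272 = -272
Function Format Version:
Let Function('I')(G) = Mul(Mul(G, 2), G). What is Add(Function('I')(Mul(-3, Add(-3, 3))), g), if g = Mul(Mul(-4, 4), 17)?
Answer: -272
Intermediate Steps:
g = -272 (g = Mul(-16, 17) = -272)
Function('I')(G) = Mul(2, Pow(G, 2)) (Function('I')(G) = Mul(Mul(2, G), G) = Mul(2, Pow(G, 2)))
Add(Function('I')(Mul(-3, Add(-3, 3))), g) = Add(Mul(2, Pow(Mul(-3, Add(-3, 3)), 2)), -272) = Add(Mul(2, Pow(Mul(-3, 0), 2)), -272) = Add(Mul(2, Pow(0, 2)), -272) = Add(Mul(2, 0), -272) = Add(0, -272) = -272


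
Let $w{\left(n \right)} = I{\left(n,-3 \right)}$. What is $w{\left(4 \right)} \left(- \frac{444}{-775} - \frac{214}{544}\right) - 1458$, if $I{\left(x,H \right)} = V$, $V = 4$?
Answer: $- \frac{76798757}{52700} \approx -1457.3$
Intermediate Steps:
$I{\left(x,H \right)} = 4$
$w{\left(n \right)} = 4$
$w{\left(4 \right)} \left(- \frac{444}{-775} - \frac{214}{544}\right) - 1458 = 4 \left(- \frac{444}{-775} - \frac{214}{544}\right) - 1458 = 4 \left(\left(-444\right) \left(- \frac{1}{775}\right) - \frac{107}{272}\right) - 1458 = 4 \left(\frac{444}{775} - \frac{107}{272}\right) - 1458 = 4 \cdot \frac{37843}{210800} - 1458 = \frac{37843}{52700} - 1458 = - \frac{76798757}{52700}$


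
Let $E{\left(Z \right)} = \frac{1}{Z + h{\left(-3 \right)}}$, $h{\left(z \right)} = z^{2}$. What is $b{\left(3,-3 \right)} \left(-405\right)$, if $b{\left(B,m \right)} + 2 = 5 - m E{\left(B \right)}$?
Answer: $- \frac{5265}{4} \approx -1316.3$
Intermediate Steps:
$E{\left(Z \right)} = \frac{1}{9 + Z}$ ($E{\left(Z \right)} = \frac{1}{Z + \left(-3\right)^{2}} = \frac{1}{Z + 9} = \frac{1}{9 + Z}$)
$b{\left(B,m \right)} = 3 - \frac{m}{9 + B}$ ($b{\left(B,m \right)} = -2 - \left(-5 + \frac{m}{9 + B}\right) = 3 - \frac{m}{9 + B}$)
$b{\left(3,-3 \right)} \left(-405\right) = \frac{27 - -3 + 3 \cdot 3}{9 + 3} \left(-405\right) = \frac{27 + 3 + 9}{12} \left(-405\right) = \frac{1}{12} \cdot 39 \left(-405\right) = \frac{13}{4} \left(-405\right) = - \frac{5265}{4}$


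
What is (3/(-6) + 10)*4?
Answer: 38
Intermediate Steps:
(3/(-6) + 10)*4 = (3*(-⅙) + 10)*4 = (-½ + 10)*4 = (19/2)*4 = 38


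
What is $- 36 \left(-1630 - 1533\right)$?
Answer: $113868$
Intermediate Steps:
$- 36 \left(-1630 - 1533\right) = \left(-36\right) \left(-3163\right) = 113868$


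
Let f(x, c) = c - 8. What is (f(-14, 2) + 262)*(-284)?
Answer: -72704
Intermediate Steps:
f(x, c) = -8 + c
(f(-14, 2) + 262)*(-284) = ((-8 + 2) + 262)*(-284) = (-6 + 262)*(-284) = 256*(-284) = -72704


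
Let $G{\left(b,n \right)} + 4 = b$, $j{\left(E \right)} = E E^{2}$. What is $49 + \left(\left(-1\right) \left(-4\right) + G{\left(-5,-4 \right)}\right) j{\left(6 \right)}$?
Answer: $-1031$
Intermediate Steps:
$j{\left(E \right)} = E^{3}$
$G{\left(b,n \right)} = -4 + b$
$49 + \left(\left(-1\right) \left(-4\right) + G{\left(-5,-4 \right)}\right) j{\left(6 \right)} = 49 + \left(\left(-1\right) \left(-4\right) - 9\right) 6^{3} = 49 + \left(4 - 9\right) 216 = 49 - 1080 = -1031$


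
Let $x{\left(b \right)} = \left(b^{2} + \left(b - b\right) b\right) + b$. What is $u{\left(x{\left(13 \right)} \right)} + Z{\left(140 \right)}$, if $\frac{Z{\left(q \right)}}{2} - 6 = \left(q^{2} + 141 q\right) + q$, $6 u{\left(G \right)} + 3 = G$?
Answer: $\frac{474011}{6} \approx 79002.0$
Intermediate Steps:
$x{\left(b \right)} = b + b^{2}$ ($x{\left(b \right)} = \left(b^{2} + 0 b\right) + b = \left(b^{2} + 0\right) + b = b^{2} + b = b + b^{2}$)
$u{\left(G \right)} = - \frac{1}{2} + \frac{G}{6}$
$Z{\left(q \right)} = 12 + 2 q^{2} + 284 q$ ($Z{\left(q \right)} = 12 + 2 \left(\left(q^{2} + 141 q\right) + q\right) = 12 + 2 \left(q^{2} + 142 q\right) = 12 + \left(2 q^{2} + 284 q\right) = 12 + 2 q^{2} + 284 q$)
$u{\left(x{\left(13 \right)} \right)} + Z{\left(140 \right)} = \left(- \frac{1}{2} + \frac{13 \left(1 + 13\right)}{6}\right) + \left(12 + 2 \cdot 140^{2} + 284 \cdot 140\right) = \left(- \frac{1}{2} + \frac{13 \cdot 14}{6}\right) + \left(12 + 2 \cdot 19600 + 39760\right) = \left(- \frac{1}{2} + \frac{1}{6} \cdot 182\right) + \left(12 + 39200 + 39760\right) = \left(- \frac{1}{2} + \frac{91}{3}\right) + 78972 = \frac{179}{6} + 78972 = \frac{474011}{6}$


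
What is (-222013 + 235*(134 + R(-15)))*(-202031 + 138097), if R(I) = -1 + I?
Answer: 12421289322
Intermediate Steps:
(-222013 + 235*(134 + R(-15)))*(-202031 + 138097) = (-222013 + 235*(134 + (-1 - 15)))*(-202031 + 138097) = (-222013 + 235*(134 - 16))*(-63934) = (-222013 + 235*118)*(-63934) = (-222013 + 27730)*(-63934) = -194283*(-63934) = 12421289322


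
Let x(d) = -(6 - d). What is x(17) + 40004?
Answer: 40015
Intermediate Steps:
x(d) = -6 + d
x(17) + 40004 = (-6 + 17) + 40004 = 11 + 40004 = 40015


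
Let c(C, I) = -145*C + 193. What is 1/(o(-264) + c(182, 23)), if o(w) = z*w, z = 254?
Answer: -1/93253 ≈ -1.0724e-5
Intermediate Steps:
c(C, I) = 193 - 145*C
o(w) = 254*w
1/(o(-264) + c(182, 23)) = 1/(254*(-264) + (193 - 145*182)) = 1/(-67056 + (193 - 26390)) = 1/(-67056 - 26197) = 1/(-93253) = -1/93253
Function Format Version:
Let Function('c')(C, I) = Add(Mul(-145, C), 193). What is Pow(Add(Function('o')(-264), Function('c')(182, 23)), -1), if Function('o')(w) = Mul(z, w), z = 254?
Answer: Rational(-1, 93253) ≈ -1.0724e-5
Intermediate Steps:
Function('c')(C, I) = Add(193, Mul(-145, C))
Function('o')(w) = Mul(254, w)
Pow(Add(Function('o')(-264), Function('c')(182, 23)), -1) = Pow(Add(Mul(254, -264), Add(193, Mul(-145, 182))), -1) = Pow(Add(-67056, Add(193, -26390)), -1) = Pow(Add(-67056, -26197), -1) = Pow(-93253, -1) = Rational(-1, 93253)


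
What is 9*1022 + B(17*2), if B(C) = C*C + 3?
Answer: 10357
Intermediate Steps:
B(C) = 3 + C² (B(C) = C² + 3 = 3 + C²)
9*1022 + B(17*2) = 9*1022 + (3 + (17*2)²) = 9198 + (3 + 34²) = 9198 + (3 + 1156) = 9198 + 1159 = 10357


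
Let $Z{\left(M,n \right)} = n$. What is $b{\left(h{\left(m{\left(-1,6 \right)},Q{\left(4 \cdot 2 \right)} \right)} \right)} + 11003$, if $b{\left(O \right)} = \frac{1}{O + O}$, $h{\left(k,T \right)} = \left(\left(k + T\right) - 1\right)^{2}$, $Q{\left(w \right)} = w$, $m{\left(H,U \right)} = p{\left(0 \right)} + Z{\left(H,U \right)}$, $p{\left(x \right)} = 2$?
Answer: $\frac{4951351}{450} \approx 11003.0$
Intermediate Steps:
$m{\left(H,U \right)} = 2 + U$
$h{\left(k,T \right)} = \left(-1 + T + k\right)^{2}$ ($h{\left(k,T \right)} = \left(\left(T + k\right) - 1\right)^{2} = \left(-1 + T + k\right)^{2}$)
$b{\left(O \right)} = \frac{1}{2 O}$
$b{\left(h{\left(m{\left(-1,6 \right)},Q{\left(4 \cdot 2 \right)} \right)} \right)} + 11003 = \frac{1}{2 \left(-1 + 4 \cdot 2 + \left(2 + 6\right)\right)^{2}} + 11003 = \frac{1}{2 \left(-1 + 8 + 8\right)^{2}} + 11003 = \frac{1}{2 \cdot 15^{2}} + 11003 = \frac{1}{2 \cdot 225} + 11003 = \frac{1}{2} \cdot \frac{1}{225} + 11003 = \frac{1}{450} + 11003 = \frac{4951351}{450}$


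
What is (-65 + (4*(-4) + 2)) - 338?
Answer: -417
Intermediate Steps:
(-65 + (4*(-4) + 2)) - 338 = (-65 + (-16 + 2)) - 338 = (-65 - 14) - 338 = -79 - 338 = -417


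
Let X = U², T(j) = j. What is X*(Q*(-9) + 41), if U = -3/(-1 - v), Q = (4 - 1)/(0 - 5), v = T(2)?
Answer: 232/5 ≈ 46.400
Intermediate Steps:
v = 2
Q = -⅗ (Q = 3/(-5) = 3*(-⅕) = -⅗ ≈ -0.60000)
U = 1 (U = -3/(-1 - 1*2) = -3/(-1 - 2) = -3/(-3) = -3*(-⅓) = 1)
X = 1 (X = 1² = 1)
X*(Q*(-9) + 41) = 1*(-⅗*(-9) + 41) = 1*(27/5 + 41) = 1*(232/5) = 232/5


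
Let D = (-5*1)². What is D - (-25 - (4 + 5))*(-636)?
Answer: -21599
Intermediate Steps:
D = 25 (D = (-5)² = 25)
D - (-25 - (4 + 5))*(-636) = 25 - (-25 - (4 + 5))*(-636) = 25 - (-25 - 1*9)*(-636) = 25 - (-25 - 9)*(-636) = 25 - (-34)*(-636) = 25 - 1*21624 = 25 - 21624 = -21599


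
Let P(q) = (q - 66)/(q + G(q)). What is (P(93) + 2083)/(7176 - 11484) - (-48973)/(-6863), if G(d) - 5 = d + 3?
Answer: -43702820023/5735765976 ≈ -7.6194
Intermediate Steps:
G(d) = 8 + d (G(d) = 5 + (d + 3) = 5 + (3 + d) = 8 + d)
P(q) = (-66 + q)/(8 + 2*q) (P(q) = (q - 66)/(q + (8 + q)) = (-66 + q)/(8 + 2*q))
(P(93) + 2083)/(7176 - 11484) - (-48973)/(-6863) = ((-66 + 93)/(2*(4 + 93)) + 2083)/(7176 - 11484) - (-48973)/(-6863) = ((1/2)*27/97 + 2083)/(-4308) - (-48973)*(-1)/6863 = ((1/2)*(1/97)*27 + 2083)*(-1/4308) - 1*48973/6863 = (27/194 + 2083)*(-1/4308) - 48973/6863 = (404129/194)*(-1/4308) - 48973/6863 = -404129/835752 - 48973/6863 = -43702820023/5735765976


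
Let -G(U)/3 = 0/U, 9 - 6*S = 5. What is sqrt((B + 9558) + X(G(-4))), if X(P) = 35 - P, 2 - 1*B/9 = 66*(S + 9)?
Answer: sqrt(3869) ≈ 62.201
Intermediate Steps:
S = 2/3 (S = 3/2 - 1/6*5 = 3/2 - 5/6 = 2/3 ≈ 0.66667)
G(U) = 0 (G(U) = -0/U = -3*0 = 0)
B = -5724 (B = 18 - 594*(2/3 + 9) = 18 - 594*29/3 = 18 - 9*638 = 18 - 5742 = -5724)
sqrt((B + 9558) + X(G(-4))) = sqrt((-5724 + 9558) + (35 - 1*0)) = sqrt(3834 + (35 + 0)) = sqrt(3834 + 35) = sqrt(3869)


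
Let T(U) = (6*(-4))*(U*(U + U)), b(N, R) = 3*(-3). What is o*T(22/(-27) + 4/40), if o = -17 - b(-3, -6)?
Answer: 1191968/6075 ≈ 196.21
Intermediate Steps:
b(N, R) = -9
o = -8 (o = -17 - 1*(-9) = -17 + 9 = -8)
T(U) = -48*U² (T(U) = -24*U*2*U = -48*U²)
o*T(22/(-27) + 4/40) = -(-384)*(22/(-27) + 4/40)² = -(-384)*(22*(-1/27) + 4*(1/40))² = -(-384)*(-22/27 + ⅒)² = -(-384)*(-193/270)² = -(-384)*37249/72900 = -8*(-148996/6075) = 1191968/6075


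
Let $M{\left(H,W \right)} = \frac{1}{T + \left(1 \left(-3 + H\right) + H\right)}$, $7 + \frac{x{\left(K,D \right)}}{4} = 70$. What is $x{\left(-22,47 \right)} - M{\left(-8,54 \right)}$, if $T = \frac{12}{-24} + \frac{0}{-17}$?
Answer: $\frac{9830}{39} \approx 252.05$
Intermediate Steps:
$T = - \frac{1}{2}$ ($T = 12 \left(- \frac{1}{24}\right) + 0 \left(- \frac{1}{17}\right) = - \frac{1}{2} + 0 = - \frac{1}{2} \approx -0.5$)
$x{\left(K,D \right)} = 252$ ($x{\left(K,D \right)} = -28 + 4 \cdot 70 = -28 + 280 = 252$)
$M{\left(H,W \right)} = \frac{1}{- \frac{7}{2} + 2 H}$ ($M{\left(H,W \right)} = \frac{1}{- \frac{1}{2} + \left(1 \left(-3 + H\right) + H\right)} = \frac{1}{- \frac{1}{2} + \left(\left(-3 + H\right) + H\right)} = \frac{1}{- \frac{1}{2} + \left(-3 + 2 H\right)} = \frac{1}{- \frac{7}{2} + 2 H}$)
$x{\left(-22,47 \right)} - M{\left(-8,54 \right)} = 252 - \frac{2}{-7 + 4 \left(-8\right)} = 252 - \frac{2}{-7 - 32} = 252 - \frac{2}{-39} = 252 - 2 \left(- \frac{1}{39}\right) = 252 - - \frac{2}{39} = 252 + \frac{2}{39} = \frac{9830}{39}$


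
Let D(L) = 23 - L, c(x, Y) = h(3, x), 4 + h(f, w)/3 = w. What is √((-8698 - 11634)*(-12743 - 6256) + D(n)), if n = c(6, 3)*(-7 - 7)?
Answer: 5*√15451511 ≈ 19654.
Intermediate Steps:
h(f, w) = -12 + 3*w
c(x, Y) = -12 + 3*x
n = -84 (n = (-12 + 3*6)*(-7 - 7) = (-12 + 18)*(-14) = 6*(-14) = -84)
√((-8698 - 11634)*(-12743 - 6256) + D(n)) = √((-8698 - 11634)*(-12743 - 6256) + (23 - 1*(-84))) = √(-20332*(-18999) + (23 + 84)) = √(386287668 + 107) = √386287775 = 5*√15451511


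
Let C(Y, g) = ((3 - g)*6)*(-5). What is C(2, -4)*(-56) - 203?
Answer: 11557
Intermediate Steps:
C(Y, g) = -90 + 30*g (C(Y, g) = (18 - 6*g)*(-5) = -90 + 30*g)
C(2, -4)*(-56) - 203 = (-90 + 30*(-4))*(-56) - 203 = (-90 - 120)*(-56) - 203 = -210*(-56) - 203 = 11760 - 203 = 11557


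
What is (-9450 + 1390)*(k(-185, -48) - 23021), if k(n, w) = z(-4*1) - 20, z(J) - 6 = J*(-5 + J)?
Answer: 185371940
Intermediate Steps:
z(J) = 6 + J*(-5 + J)
k(n, w) = 22 (k(n, w) = (6 + (-4*1)² - (-20)) - 20 = (6 + (-4)² - 5*(-4)) - 20 = (6 + 16 + 20) - 20 = 42 - 20 = 22)
(-9450 + 1390)*(k(-185, -48) - 23021) = (-9450 + 1390)*(22 - 23021) = -8060*(-22999) = 185371940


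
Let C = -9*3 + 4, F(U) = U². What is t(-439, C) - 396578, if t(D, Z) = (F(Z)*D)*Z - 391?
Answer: 4944344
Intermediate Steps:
C = -23 (C = -27 + 4 = -23)
t(D, Z) = -391 + D*Z³ (t(D, Z) = (Z²*D)*Z - 391 = (D*Z²)*Z - 391 = D*Z³ - 391 = -391 + D*Z³)
t(-439, C) - 396578 = (-391 - 439*(-23)³) - 396578 = (-391 - 439*(-12167)) - 396578 = (-391 + 5341313) - 396578 = 5340922 - 396578 = 4944344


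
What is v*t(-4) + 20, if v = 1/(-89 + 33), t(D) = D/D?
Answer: 1119/56 ≈ 19.982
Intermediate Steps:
t(D) = 1
v = -1/56 (v = 1/(-56) = -1/56 ≈ -0.017857)
v*t(-4) + 20 = -1/56*1 + 20 = -1/56 + 20 = 1119/56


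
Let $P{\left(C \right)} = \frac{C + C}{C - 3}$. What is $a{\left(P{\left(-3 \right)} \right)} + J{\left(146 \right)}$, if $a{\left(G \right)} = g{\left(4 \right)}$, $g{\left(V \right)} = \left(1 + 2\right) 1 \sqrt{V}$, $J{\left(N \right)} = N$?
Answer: $152$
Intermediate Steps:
$P{\left(C \right)} = \frac{2 C}{-3 + C}$
$g{\left(V \right)} = 3 \sqrt{V}$
$a{\left(G \right)} = 6$ ($a{\left(G \right)} = 3 \sqrt{4} = 3 \cdot 2 = 6$)
$a{\left(P{\left(-3 \right)} \right)} + J{\left(146 \right)} = 6 + 146 = 152$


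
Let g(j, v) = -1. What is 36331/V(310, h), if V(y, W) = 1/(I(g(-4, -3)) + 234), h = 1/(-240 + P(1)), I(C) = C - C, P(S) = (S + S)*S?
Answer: 8501454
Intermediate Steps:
P(S) = 2*S² (P(S) = (2*S)*S = 2*S²)
I(C) = 0
h = -1/238 (h = 1/(-240 + 2*1²) = 1/(-240 + 2*1) = 1/(-240 + 2) = 1/(-238) = -1/238 ≈ -0.0042017)
V(y, W) = 1/234 (V(y, W) = 1/(0 + 234) = 1/234)
36331/V(310, h) = 36331/(1/234) = 36331*234 = 8501454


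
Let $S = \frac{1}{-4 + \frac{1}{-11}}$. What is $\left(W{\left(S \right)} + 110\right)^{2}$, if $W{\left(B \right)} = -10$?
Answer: $10000$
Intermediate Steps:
$S = - \frac{11}{45}$ ($S = \frac{1}{-4 - \frac{1}{11}} = \frac{1}{- \frac{45}{11}} = - \frac{11}{45} \approx -0.24444$)
$\left(W{\left(S \right)} + 110\right)^{2} = \left(-10 + 110\right)^{2} = 100^{2} = 10000$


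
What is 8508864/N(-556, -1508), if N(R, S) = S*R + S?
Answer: 54544/5365 ≈ 10.167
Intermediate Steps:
N(R, S) = S + R*S (N(R, S) = R*S + S = S + R*S)
8508864/N(-556, -1508) = 8508864/((-1508*(1 - 556))) = 8508864/((-1508*(-555))) = 8508864/836940 = 8508864*(1/836940) = 54544/5365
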